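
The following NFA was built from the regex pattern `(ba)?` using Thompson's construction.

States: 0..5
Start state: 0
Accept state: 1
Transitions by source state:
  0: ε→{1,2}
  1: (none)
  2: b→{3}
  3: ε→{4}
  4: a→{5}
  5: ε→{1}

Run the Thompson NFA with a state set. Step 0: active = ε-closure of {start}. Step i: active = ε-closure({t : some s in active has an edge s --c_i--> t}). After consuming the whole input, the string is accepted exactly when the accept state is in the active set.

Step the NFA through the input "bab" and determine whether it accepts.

Answer: REJECT

Steps:
initial (ε-close {0}): {0,1,2}
'b' @ 1: {3,4}
'a' @ 2: {1,5}  ✓accept
'b' @ 3: {}  — dead — no transitions
final: {}; accept 1 not in set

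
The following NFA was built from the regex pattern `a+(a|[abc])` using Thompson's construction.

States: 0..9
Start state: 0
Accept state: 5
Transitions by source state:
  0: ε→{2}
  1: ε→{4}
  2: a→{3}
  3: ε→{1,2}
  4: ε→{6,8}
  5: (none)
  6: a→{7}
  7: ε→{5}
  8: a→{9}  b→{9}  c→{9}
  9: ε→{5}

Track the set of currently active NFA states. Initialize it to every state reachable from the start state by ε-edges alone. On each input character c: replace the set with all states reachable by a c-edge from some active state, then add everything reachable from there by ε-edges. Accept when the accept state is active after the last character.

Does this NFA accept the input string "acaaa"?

Answer: REJECT

Trace:
S₀ = ε-closure({0}) = {0,2}
'a' @ 1: {1,2,3,4,6,8}
'c' @ 2: {5,9}  [accepting]
'a' @ 3: {}  — no active states
rest 'aa' ignored (set empty)
after full input: {}  (accept=5 not in)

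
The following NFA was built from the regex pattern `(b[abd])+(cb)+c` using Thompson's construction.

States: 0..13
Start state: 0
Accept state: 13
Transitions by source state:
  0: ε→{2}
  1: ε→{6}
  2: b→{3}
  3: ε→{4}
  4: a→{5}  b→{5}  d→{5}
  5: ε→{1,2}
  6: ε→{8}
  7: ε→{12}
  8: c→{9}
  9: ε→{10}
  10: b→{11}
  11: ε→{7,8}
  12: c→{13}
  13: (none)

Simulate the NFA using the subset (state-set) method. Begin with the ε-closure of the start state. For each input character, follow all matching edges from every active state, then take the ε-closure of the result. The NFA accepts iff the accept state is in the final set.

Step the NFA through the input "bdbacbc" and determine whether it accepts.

Answer: ACCEPT

Trace:
S₀ = ε-closure({0}) = {0,2}
'b' @ 1: {3,4}
'd' @ 2: {1,2,5,6,8}
'b' @ 3: {3,4}
'a' @ 4: {1,2,5,6,8}
'c' @ 5: {9,10}
'b' @ 6: {7,8,11,12}
'c' @ 7: {9,10,13}  ✓accept
final: {9,10,13}; accept 13 in set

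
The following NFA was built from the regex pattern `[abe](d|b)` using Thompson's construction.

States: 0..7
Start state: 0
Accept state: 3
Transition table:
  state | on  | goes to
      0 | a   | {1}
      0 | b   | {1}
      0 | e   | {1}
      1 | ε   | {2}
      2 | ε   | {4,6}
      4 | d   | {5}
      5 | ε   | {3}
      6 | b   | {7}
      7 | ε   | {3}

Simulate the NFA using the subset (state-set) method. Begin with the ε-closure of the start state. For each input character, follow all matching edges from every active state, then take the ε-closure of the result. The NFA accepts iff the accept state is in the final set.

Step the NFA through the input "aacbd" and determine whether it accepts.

Answer: REJECT

Trace:
start: ε-closure({0}) = {0}
'a' @ 1: {1,2,4,6}
'a' @ 2: {}  — no active states
rest 'cbd' ignored (set empty)
end set {} — state 3 not in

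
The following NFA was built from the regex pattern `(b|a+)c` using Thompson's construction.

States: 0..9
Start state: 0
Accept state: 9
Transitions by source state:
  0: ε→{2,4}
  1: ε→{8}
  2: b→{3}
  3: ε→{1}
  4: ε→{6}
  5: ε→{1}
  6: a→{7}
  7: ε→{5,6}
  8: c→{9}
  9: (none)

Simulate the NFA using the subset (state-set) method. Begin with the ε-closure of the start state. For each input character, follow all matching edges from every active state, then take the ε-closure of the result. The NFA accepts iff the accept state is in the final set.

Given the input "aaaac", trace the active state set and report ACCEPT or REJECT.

Answer: ACCEPT

Derivation:
S₀ = ε-closure({0}) = {0,2,4,6}
'a' @ 1: {1,5,6,7,8}
'a' @ 2: {1,5,6,7,8}
'a' @ 3: {1,5,6,7,8}
'a' @ 4: {1,5,6,7,8}
'c' @ 5: {9}  (accept∈set)
final: {9}; accept 9 in set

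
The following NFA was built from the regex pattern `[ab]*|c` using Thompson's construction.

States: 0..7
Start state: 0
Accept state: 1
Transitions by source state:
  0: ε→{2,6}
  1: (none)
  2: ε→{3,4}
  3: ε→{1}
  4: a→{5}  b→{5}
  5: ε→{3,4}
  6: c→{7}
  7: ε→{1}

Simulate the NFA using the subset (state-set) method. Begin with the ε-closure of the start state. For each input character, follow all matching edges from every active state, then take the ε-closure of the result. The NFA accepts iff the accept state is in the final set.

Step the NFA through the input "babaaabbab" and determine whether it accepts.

Answer: ACCEPT

Steps:
initial (ε-close {0}): {0,1,2,3,4,6}
'b' @ 1: {1,3,4,5}  [accepting]
'a' @ 2: {1,3,4,5}  [accepting]
'b' @ 3: {1,3,4,5}  [accepting]
'a' @ 4: {1,3,4,5}  [accepting]
'a' @ 5: {1,3,4,5}  [accepting]
'a' @ 6: {1,3,4,5}  [accepting]
'b' @ 7: {1,3,4,5}  [accepting]
'b' @ 8: {1,3,4,5}  [accepting]
'a' @ 9: {1,3,4,5}  [accepting]
'b' @ 10: {1,3,4,5}  [accepting]
after full input: {1,3,4,5}  (accept=1 in)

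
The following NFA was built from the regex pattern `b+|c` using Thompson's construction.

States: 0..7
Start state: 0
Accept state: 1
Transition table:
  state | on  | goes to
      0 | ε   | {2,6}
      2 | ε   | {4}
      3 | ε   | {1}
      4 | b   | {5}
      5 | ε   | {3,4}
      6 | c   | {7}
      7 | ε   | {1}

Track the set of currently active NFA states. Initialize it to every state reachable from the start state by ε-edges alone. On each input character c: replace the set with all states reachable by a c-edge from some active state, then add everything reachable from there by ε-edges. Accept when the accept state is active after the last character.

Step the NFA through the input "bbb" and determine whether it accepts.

Answer: ACCEPT

Steps:
start: ε-closure({0}) = {0,2,4,6}
'b' @ 1: {1,3,4,5}  ✓accept
'b' @ 2: {1,3,4,5}  ✓accept
'b' @ 3: {1,3,4,5}  ✓accept
final: {1,3,4,5}; accept 1 in set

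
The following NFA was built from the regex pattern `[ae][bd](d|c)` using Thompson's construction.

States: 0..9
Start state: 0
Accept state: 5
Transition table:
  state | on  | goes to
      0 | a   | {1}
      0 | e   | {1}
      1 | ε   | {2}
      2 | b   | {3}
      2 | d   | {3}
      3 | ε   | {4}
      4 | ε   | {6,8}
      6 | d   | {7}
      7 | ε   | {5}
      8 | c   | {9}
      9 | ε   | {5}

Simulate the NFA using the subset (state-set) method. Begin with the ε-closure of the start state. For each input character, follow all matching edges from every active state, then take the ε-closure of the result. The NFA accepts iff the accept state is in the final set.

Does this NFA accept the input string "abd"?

Answer: ACCEPT

Steps:
initial (ε-close {0}): {0}
'a' @ 1: {1,2}
'b' @ 2: {3,4,6,8}
'd' @ 3: {5,7}  ✓accept
final: {5,7}; accept 5 in set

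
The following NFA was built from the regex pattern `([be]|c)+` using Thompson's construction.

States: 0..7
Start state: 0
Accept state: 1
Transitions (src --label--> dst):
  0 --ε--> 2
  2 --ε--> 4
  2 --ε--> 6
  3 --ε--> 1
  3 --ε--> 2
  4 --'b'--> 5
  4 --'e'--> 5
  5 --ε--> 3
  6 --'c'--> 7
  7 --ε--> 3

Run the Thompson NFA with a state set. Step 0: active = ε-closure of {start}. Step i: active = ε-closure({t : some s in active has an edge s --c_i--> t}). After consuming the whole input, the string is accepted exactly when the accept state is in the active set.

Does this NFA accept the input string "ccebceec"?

S₀ = ε-closure({0}) = {0,2,4,6}
'c' @ 1: {1,2,3,4,6,7}  (accept∈set)
'c' @ 2: {1,2,3,4,6,7}  (accept∈set)
'e' @ 3: {1,2,3,4,5,6}  (accept∈set)
'b' @ 4: {1,2,3,4,5,6}  (accept∈set)
'c' @ 5: {1,2,3,4,6,7}  (accept∈set)
'e' @ 6: {1,2,3,4,5,6}  (accept∈set)
'e' @ 7: {1,2,3,4,5,6}  (accept∈set)
'c' @ 8: {1,2,3,4,6,7}  (accept∈set)
final: {1,2,3,4,6,7}; accept 1 in set

Answer: ACCEPT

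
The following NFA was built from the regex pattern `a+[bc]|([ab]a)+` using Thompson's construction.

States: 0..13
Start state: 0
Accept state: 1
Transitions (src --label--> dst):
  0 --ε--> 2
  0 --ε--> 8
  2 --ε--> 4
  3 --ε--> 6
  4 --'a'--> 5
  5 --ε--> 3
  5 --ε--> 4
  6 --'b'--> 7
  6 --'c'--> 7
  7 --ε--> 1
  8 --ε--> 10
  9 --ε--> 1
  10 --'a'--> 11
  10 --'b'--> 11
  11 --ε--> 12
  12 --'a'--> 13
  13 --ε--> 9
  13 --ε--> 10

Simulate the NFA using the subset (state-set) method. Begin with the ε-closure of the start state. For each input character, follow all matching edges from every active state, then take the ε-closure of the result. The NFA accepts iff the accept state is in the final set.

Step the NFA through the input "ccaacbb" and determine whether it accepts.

Answer: REJECT

Trace:
S₀ = ε-closure({0}) = {0,2,4,8,10}
'c' @ 1: {}  — no active states
rest 'caacbb' ignored (set empty)
final: {}; accept 1 not in set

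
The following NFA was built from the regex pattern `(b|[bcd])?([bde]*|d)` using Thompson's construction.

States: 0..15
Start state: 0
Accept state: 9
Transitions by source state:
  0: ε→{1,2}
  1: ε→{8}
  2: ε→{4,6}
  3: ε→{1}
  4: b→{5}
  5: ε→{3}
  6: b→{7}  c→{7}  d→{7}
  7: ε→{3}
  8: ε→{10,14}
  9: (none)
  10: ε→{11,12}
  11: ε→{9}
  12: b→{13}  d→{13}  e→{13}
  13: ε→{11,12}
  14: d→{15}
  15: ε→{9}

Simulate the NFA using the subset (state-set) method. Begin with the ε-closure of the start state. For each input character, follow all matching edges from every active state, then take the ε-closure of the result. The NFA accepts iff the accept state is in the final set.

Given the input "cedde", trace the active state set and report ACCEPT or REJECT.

S₀ = ε-closure({0}) = {0,1,2,4,6,8,9,10,11,12,14}
'c' @ 1: {1,3,7,8,9,10,11,12,14}  (accept∈set)
'e' @ 2: {9,11,12,13}  (accept∈set)
'd' @ 3: {9,11,12,13}  (accept∈set)
'd' @ 4: {9,11,12,13}  (accept∈set)
'e' @ 5: {9,11,12,13}  (accept∈set)
end set {9,11,12,13} — state 9 in

Answer: ACCEPT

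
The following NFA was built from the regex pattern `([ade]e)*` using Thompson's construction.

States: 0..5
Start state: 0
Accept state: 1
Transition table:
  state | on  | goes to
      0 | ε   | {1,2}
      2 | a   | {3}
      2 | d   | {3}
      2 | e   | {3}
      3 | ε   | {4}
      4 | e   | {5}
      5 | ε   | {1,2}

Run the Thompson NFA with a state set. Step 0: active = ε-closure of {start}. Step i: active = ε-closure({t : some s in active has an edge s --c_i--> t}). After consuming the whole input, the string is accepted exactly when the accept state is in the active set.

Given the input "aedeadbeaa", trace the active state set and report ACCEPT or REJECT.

Answer: REJECT

Derivation:
S₀ = ε-closure({0}) = {0,1,2}
'a' @ 1: {3,4}
'e' @ 2: {1,2,5}  ✓accept
'd' @ 3: {3,4}
'e' @ 4: {1,2,5}  ✓accept
'a' @ 5: {3,4}
'd' @ 6: {}  — no active states
rest 'beaa' ignored (set empty)
end set {} — state 1 not in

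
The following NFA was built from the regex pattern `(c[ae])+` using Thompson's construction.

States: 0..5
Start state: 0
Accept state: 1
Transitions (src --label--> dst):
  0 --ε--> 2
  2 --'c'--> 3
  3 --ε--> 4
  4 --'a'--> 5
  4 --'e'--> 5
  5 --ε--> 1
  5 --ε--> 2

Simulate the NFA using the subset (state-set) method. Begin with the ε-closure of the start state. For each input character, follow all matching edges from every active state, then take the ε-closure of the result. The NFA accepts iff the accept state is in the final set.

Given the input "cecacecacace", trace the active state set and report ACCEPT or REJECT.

Answer: ACCEPT

Trace:
start: ε-closure({0}) = {0,2}
'c' @ 1: {3,4}
'e' @ 2: {1,2,5}  (accept∈set)
'c' @ 3: {3,4}
'a' @ 4: {1,2,5}  (accept∈set)
'c' @ 5: {3,4}
'e' @ 6: {1,2,5}  (accept∈set)
'c' @ 7: {3,4}
'a' @ 8: {1,2,5}  (accept∈set)
'c' @ 9: {3,4}
'a' @ 10: {1,2,5}  (accept∈set)
'c' @ 11: {3,4}
'e' @ 12: {1,2,5}  (accept∈set)
end set {1,2,5} — state 1 in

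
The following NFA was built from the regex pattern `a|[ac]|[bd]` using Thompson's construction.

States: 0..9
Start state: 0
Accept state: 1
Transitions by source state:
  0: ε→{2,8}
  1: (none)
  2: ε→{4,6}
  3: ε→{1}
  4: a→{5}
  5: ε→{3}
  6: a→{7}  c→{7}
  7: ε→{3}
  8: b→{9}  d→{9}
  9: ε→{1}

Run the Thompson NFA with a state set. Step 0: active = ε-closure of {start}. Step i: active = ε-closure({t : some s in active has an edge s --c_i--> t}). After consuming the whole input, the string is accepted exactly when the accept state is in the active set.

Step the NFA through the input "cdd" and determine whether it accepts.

Answer: REJECT

Trace:
S₀ = ε-closure({0}) = {0,2,4,6,8}
'c' @ 1: {1,3,7}  [accepting]
'd' @ 2: {}  — no active states
rest 'd' ignored (set empty)
final: {}; accept 1 not in set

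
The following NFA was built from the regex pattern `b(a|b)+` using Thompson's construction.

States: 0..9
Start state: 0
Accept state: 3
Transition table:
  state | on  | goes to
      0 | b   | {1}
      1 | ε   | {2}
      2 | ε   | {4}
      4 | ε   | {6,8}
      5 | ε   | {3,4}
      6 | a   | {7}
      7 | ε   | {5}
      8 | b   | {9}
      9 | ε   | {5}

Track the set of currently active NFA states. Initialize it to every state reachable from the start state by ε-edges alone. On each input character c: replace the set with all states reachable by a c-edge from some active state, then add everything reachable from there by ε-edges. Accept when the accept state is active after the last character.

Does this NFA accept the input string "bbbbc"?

start: ε-closure({0}) = {0}
'b' @ 1: {1,2,4,6,8}
'b' @ 2: {3,4,5,6,8,9}  ✓accept
'b' @ 3: {3,4,5,6,8,9}  ✓accept
'b' @ 4: {3,4,5,6,8,9}  ✓accept
'c' @ 5: {}  — state set empty
after full input: {}  (accept=3 not in)

Answer: REJECT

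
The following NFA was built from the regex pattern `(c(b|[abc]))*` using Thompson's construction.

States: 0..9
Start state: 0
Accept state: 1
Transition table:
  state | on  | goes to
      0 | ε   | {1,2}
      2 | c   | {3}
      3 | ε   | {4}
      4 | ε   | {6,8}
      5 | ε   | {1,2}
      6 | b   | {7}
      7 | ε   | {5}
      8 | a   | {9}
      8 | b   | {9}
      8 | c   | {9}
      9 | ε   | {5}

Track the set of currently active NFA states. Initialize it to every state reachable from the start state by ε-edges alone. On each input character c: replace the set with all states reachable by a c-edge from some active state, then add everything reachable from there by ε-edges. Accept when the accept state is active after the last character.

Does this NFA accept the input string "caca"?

Answer: ACCEPT

Derivation:
S₀ = ε-closure({0}) = {0,1,2}
'c' @ 1: {3,4,6,8}
'a' @ 2: {1,2,5,9}  (accept∈set)
'c' @ 3: {3,4,6,8}
'a' @ 4: {1,2,5,9}  (accept∈set)
final: {1,2,5,9}; accept 1 in set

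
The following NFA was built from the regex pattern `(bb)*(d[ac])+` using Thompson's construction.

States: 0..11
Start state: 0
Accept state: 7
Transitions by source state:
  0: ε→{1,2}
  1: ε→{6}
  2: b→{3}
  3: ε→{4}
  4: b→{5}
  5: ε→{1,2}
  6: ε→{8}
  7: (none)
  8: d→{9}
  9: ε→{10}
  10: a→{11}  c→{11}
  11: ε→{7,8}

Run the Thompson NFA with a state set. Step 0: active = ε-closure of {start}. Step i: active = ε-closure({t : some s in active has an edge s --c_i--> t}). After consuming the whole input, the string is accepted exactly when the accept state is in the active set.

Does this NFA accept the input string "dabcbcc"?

start: ε-closure({0}) = {0,1,2,6,8}
'd' @ 1: {9,10}
'a' @ 2: {7,8,11}  (accept∈set)
'b' @ 3: {}  — state set empty
rest 'cbcc' ignored (set empty)
after full input: {}  (accept=7 not in)

Answer: REJECT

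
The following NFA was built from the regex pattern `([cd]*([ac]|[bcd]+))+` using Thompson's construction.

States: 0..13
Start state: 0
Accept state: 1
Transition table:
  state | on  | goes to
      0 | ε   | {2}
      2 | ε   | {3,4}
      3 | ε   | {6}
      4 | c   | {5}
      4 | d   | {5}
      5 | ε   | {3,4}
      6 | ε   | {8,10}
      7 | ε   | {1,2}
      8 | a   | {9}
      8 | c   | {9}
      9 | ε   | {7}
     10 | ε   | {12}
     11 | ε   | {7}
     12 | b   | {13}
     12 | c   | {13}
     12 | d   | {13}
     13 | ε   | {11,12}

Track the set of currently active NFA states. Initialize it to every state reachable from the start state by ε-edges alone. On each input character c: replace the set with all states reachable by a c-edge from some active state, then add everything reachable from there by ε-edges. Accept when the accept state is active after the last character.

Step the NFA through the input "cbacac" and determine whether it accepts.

Answer: ACCEPT

Derivation:
initial (ε-close {0}): {0,2,3,4,6,8,10,12}
'c' @ 1: {1,2,3,4,5,6,7,8,9,10,11,12,13}  ✓accept
'b' @ 2: {1,2,3,4,6,7,8,10,11,12,13}  ✓accept
'a' @ 3: {1,2,3,4,6,7,8,9,10,12}  ✓accept
'c' @ 4: {1,2,3,4,5,6,7,8,9,10,11,12,13}  ✓accept
'a' @ 5: {1,2,3,4,6,7,8,9,10,12}  ✓accept
'c' @ 6: {1,2,3,4,5,6,7,8,9,10,11,12,13}  ✓accept
end set {1,2,3,4,5,6,7,8,9,10,11,12,13} — state 1 in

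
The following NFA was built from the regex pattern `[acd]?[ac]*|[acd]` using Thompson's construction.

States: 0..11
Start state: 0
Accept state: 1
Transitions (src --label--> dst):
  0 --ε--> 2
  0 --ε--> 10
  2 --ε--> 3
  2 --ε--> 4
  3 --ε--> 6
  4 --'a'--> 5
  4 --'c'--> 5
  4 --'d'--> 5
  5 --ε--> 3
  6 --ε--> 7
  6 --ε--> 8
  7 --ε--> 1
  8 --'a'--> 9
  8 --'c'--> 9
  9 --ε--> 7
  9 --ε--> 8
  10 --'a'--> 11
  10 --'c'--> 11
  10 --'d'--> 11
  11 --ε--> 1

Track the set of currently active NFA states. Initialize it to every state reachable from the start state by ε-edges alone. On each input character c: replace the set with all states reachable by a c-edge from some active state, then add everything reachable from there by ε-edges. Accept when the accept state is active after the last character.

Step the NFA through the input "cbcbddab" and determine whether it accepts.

Answer: REJECT

Steps:
initial (ε-close {0}): {0,1,2,3,4,6,7,8,10}
'c' @ 1: {1,3,5,6,7,8,9,11}  ✓accept
'b' @ 2: {}  — no active states
rest 'cbddab' ignored (set empty)
final: {}; accept 1 not in set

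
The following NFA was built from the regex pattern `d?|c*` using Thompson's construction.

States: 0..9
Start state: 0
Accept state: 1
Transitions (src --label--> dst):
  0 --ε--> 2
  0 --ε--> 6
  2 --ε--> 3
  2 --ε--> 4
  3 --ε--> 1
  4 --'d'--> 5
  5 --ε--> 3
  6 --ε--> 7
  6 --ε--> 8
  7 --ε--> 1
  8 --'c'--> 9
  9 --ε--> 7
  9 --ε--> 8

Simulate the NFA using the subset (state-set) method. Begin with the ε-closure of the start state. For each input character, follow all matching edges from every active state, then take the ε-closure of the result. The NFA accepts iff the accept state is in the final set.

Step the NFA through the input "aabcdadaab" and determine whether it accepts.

start: ε-closure({0}) = {0,1,2,3,4,6,7,8}
'a' @ 1: {}  — state set empty
rest 'abcdadaab' ignored (set empty)
after full input: {}  (accept=1 not in)

Answer: REJECT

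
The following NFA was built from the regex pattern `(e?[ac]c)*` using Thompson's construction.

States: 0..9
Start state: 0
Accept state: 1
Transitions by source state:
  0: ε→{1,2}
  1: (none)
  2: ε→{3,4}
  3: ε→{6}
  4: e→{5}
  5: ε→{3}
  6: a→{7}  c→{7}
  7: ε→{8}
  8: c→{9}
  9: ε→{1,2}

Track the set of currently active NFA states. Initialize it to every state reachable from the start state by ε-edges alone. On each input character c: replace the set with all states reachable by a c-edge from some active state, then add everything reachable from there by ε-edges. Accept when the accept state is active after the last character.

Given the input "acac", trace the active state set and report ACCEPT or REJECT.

Answer: ACCEPT

Trace:
start: ε-closure({0}) = {0,1,2,3,4,6}
'a' @ 1: {7,8}
'c' @ 2: {1,2,3,4,6,9}  [accepting]
'a' @ 3: {7,8}
'c' @ 4: {1,2,3,4,6,9}  [accepting]
after full input: {1,2,3,4,6,9}  (accept=1 in)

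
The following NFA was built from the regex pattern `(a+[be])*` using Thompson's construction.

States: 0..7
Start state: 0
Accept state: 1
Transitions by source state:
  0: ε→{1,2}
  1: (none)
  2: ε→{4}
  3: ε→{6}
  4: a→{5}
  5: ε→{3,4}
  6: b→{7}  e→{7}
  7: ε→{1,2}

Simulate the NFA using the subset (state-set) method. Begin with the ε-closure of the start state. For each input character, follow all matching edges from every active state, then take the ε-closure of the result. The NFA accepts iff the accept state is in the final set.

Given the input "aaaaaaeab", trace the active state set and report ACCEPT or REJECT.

start: ε-closure({0}) = {0,1,2,4}
'a' @ 1: {3,4,5,6}
'a' @ 2: {3,4,5,6}
'a' @ 3: {3,4,5,6}
'a' @ 4: {3,4,5,6}
'a' @ 5: {3,4,5,6}
'a' @ 6: {3,4,5,6}
'e' @ 7: {1,2,4,7}  (accept∈set)
'a' @ 8: {3,4,5,6}
'b' @ 9: {1,2,4,7}  (accept∈set)
end set {1,2,4,7} — state 1 in

Answer: ACCEPT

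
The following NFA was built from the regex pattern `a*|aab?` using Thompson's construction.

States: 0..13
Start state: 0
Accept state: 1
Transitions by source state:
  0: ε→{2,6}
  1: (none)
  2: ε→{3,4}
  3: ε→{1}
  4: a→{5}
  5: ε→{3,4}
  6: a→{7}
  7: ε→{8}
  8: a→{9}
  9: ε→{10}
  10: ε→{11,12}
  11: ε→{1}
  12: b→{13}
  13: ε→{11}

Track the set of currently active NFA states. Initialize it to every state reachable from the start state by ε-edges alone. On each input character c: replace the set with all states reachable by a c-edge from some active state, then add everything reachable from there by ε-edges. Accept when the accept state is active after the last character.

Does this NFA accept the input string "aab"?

start: ε-closure({0}) = {0,1,2,3,4,6}
'a' @ 1: {1,3,4,5,7,8}  ✓accept
'a' @ 2: {1,3,4,5,9,10,11,12}  ✓accept
'b' @ 3: {1,11,13}  ✓accept
after full input: {1,11,13}  (accept=1 in)

Answer: ACCEPT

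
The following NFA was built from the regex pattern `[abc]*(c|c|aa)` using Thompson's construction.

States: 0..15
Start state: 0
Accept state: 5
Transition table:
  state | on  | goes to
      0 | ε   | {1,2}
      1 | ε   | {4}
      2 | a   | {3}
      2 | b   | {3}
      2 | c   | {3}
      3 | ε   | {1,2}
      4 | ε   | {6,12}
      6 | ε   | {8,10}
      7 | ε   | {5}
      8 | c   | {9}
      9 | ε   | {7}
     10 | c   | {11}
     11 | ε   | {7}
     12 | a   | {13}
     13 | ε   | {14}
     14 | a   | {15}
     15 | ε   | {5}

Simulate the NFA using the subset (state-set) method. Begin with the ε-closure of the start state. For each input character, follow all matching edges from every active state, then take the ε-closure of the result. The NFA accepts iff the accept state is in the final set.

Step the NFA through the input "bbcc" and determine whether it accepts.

Answer: ACCEPT

Derivation:
start: ε-closure({0}) = {0,1,2,4,6,8,10,12}
'b' @ 1: {1,2,3,4,6,8,10,12}
'b' @ 2: {1,2,3,4,6,8,10,12}
'c' @ 3: {1,2,3,4,5,6,7,8,9,10,11,12}  (accept∈set)
'c' @ 4: {1,2,3,4,5,6,7,8,9,10,11,12}  (accept∈set)
end set {1,2,3,4,5,6,7,8,9,10,11,12} — state 5 in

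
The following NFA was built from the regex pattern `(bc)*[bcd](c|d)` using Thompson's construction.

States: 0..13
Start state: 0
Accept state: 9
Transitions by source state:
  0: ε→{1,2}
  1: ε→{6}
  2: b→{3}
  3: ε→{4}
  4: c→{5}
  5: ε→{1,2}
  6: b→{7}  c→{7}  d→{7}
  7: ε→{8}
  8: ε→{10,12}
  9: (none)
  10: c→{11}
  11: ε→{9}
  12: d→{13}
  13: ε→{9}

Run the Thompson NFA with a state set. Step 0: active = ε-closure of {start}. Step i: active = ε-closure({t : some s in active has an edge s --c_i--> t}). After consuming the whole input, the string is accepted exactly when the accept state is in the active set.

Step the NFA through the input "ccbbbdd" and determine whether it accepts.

S₀ = ε-closure({0}) = {0,1,2,6}
'c' @ 1: {7,8,10,12}
'c' @ 2: {9,11}  [accepting]
'b' @ 3: {}  — dead — no transitions
rest 'bbdd' ignored (set empty)
final: {}; accept 9 not in set

Answer: REJECT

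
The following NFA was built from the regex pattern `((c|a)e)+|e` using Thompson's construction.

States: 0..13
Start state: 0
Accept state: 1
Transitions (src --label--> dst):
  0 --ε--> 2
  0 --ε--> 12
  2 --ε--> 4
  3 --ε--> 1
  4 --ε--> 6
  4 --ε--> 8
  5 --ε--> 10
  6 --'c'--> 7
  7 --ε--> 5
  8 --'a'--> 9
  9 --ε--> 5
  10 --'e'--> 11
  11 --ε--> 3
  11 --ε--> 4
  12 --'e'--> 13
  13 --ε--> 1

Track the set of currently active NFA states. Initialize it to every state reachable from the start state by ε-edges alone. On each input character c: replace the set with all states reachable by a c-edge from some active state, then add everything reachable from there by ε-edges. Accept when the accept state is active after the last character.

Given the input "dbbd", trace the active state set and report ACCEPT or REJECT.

Answer: REJECT

Steps:
initial (ε-close {0}): {0,2,4,6,8,12}
'd' @ 1: {}  — state set empty
rest 'bbd' ignored (set empty)
final: {}; accept 1 not in set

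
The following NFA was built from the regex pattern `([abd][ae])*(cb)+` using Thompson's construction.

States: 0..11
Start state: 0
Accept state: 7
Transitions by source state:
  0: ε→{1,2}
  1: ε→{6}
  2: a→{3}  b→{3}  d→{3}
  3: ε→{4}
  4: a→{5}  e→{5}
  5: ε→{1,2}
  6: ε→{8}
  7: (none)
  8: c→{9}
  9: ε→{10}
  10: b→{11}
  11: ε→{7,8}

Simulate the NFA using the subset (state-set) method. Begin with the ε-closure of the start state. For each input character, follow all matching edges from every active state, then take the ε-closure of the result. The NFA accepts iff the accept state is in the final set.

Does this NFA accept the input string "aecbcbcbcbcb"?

start: ε-closure({0}) = {0,1,2,6,8}
'a' @ 1: {3,4}
'e' @ 2: {1,2,5,6,8}
'c' @ 3: {9,10}
'b' @ 4: {7,8,11}  (accept∈set)
'c' @ 5: {9,10}
'b' @ 6: {7,8,11}  (accept∈set)
'c' @ 7: {9,10}
'b' @ 8: {7,8,11}  (accept∈set)
'c' @ 9: {9,10}
'b' @ 10: {7,8,11}  (accept∈set)
'c' @ 11: {9,10}
'b' @ 12: {7,8,11}  (accept∈set)
end set {7,8,11} — state 7 in

Answer: ACCEPT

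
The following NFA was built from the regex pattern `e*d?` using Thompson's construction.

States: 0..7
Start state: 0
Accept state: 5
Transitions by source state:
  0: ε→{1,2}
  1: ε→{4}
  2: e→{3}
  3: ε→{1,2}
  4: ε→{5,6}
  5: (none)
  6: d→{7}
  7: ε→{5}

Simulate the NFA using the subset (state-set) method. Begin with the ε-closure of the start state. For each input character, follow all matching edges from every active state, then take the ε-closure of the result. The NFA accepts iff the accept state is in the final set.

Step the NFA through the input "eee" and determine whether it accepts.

start: ε-closure({0}) = {0,1,2,4,5,6}
'e' @ 1: {1,2,3,4,5,6}  ✓accept
'e' @ 2: {1,2,3,4,5,6}  ✓accept
'e' @ 3: {1,2,3,4,5,6}  ✓accept
final: {1,2,3,4,5,6}; accept 5 in set

Answer: ACCEPT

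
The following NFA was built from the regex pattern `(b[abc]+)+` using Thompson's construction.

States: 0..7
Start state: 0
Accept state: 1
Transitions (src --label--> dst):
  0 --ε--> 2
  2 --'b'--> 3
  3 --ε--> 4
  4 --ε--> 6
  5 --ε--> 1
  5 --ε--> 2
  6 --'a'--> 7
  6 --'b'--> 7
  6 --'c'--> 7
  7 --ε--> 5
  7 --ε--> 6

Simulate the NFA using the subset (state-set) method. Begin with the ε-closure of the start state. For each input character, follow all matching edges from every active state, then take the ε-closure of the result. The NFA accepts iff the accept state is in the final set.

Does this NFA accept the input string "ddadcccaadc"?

Answer: REJECT

Derivation:
S₀ = ε-closure({0}) = {0,2}
'd' @ 1: {}  — no active states
rest 'dadcccaadc' ignored (set empty)
final: {}; accept 1 not in set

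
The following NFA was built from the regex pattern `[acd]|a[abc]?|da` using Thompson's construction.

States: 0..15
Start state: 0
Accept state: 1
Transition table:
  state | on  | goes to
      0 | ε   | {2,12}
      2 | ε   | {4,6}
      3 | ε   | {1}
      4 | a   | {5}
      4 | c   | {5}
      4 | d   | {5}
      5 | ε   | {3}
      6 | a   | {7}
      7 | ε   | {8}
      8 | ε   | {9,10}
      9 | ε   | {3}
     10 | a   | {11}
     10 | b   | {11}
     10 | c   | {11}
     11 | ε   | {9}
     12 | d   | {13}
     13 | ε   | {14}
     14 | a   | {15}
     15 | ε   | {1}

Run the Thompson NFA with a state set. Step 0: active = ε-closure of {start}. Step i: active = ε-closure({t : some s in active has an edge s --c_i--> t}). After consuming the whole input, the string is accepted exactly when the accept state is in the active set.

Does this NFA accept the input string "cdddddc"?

start: ε-closure({0}) = {0,2,4,6,12}
'c' @ 1: {1,3,5}  [accepting]
'd' @ 2: {}  — state set empty
rest 'ddddc' ignored (set empty)
final: {}; accept 1 not in set

Answer: REJECT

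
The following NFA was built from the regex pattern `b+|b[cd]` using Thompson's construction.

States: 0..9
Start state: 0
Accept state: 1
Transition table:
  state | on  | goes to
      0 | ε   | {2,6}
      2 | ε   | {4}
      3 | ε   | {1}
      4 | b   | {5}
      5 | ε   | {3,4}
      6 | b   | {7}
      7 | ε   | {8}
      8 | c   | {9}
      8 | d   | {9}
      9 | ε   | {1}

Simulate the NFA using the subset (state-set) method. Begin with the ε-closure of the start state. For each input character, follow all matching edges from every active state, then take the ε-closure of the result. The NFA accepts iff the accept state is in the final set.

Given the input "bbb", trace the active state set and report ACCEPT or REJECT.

initial (ε-close {0}): {0,2,4,6}
'b' @ 1: {1,3,4,5,7,8}  (accept∈set)
'b' @ 2: {1,3,4,5}  (accept∈set)
'b' @ 3: {1,3,4,5}  (accept∈set)
after full input: {1,3,4,5}  (accept=1 in)

Answer: ACCEPT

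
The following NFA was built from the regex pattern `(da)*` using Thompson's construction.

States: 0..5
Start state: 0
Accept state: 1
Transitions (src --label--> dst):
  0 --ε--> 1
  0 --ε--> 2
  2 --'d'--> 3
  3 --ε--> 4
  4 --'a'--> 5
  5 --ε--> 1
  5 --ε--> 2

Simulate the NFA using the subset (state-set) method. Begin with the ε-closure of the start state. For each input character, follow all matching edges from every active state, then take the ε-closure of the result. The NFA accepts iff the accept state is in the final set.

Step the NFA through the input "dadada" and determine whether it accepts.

initial (ε-close {0}): {0,1,2}
'd' @ 1: {3,4}
'a' @ 2: {1,2,5}  ✓accept
'd' @ 3: {3,4}
'a' @ 4: {1,2,5}  ✓accept
'd' @ 5: {3,4}
'a' @ 6: {1,2,5}  ✓accept
final: {1,2,5}; accept 1 in set

Answer: ACCEPT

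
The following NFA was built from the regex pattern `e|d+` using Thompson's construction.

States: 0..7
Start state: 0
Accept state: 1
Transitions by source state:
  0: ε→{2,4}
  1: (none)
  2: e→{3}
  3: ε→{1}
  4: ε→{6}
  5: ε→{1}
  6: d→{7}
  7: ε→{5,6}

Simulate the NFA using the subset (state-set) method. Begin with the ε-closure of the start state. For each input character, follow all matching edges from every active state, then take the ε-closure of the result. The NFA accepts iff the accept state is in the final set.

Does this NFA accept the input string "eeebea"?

Answer: REJECT

Derivation:
S₀ = ε-closure({0}) = {0,2,4,6}
'e' @ 1: {1,3}  (accept∈set)
'e' @ 2: {}  — state set empty
rest 'ebea' ignored (set empty)
end set {} — state 1 not in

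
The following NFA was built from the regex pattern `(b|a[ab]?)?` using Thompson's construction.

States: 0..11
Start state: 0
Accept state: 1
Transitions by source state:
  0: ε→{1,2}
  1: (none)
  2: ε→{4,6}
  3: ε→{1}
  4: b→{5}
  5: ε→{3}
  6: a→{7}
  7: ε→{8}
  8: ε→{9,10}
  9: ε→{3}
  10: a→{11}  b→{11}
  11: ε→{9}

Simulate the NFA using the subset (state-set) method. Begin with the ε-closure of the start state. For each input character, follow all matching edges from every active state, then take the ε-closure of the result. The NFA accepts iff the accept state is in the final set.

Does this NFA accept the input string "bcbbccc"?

Answer: REJECT

Trace:
initial (ε-close {0}): {0,1,2,4,6}
'b' @ 1: {1,3,5}  [accepting]
'c' @ 2: {}  — dead — no transitions
rest 'bbccc' ignored (set empty)
after full input: {}  (accept=1 not in)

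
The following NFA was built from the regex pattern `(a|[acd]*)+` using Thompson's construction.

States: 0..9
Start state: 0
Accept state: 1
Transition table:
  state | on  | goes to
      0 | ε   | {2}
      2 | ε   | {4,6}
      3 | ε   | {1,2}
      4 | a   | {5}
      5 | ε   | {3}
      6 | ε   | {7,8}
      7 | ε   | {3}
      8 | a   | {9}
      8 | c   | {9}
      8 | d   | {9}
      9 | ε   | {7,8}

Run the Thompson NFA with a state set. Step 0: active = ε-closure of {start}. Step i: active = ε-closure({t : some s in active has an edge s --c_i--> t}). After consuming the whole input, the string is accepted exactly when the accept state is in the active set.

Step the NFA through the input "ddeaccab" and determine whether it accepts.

start: ε-closure({0}) = {0,1,2,3,4,6,7,8}
'd' @ 1: {1,2,3,4,6,7,8,9}  ✓accept
'd' @ 2: {1,2,3,4,6,7,8,9}  ✓accept
'e' @ 3: {}  — state set empty
rest 'accab' ignored (set empty)
end set {} — state 1 not in

Answer: REJECT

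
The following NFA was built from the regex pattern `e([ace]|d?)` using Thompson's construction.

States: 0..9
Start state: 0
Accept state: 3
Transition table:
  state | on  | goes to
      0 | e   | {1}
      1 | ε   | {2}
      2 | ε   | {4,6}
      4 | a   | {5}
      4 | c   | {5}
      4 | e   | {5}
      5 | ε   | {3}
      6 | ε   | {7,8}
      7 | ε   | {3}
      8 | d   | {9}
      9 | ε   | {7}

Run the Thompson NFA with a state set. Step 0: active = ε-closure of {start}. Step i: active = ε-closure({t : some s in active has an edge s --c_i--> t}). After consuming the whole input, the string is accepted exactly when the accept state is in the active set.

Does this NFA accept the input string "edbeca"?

Answer: REJECT

Trace:
start: ε-closure({0}) = {0}
'e' @ 1: {1,2,3,4,6,7,8}  (accept∈set)
'd' @ 2: {3,7,9}  (accept∈set)
'b' @ 3: {}  — dead — no transitions
rest 'eca' ignored (set empty)
end set {} — state 3 not in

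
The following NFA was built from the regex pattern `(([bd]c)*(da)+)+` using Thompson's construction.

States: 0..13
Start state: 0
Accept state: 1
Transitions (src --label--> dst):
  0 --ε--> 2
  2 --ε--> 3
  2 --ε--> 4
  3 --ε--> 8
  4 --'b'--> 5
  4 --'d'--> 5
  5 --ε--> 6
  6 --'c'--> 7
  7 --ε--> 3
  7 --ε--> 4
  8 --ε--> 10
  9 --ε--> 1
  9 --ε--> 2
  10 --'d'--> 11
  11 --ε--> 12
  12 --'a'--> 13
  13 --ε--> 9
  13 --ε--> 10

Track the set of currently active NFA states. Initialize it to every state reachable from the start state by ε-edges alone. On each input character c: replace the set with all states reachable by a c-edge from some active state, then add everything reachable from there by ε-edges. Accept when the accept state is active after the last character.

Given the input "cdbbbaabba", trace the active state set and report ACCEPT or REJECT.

Answer: REJECT

Steps:
start: ε-closure({0}) = {0,2,3,4,8,10}
'c' @ 1: {}  — dead — no transitions
rest 'dbbbaabba' ignored (set empty)
end set {} — state 1 not in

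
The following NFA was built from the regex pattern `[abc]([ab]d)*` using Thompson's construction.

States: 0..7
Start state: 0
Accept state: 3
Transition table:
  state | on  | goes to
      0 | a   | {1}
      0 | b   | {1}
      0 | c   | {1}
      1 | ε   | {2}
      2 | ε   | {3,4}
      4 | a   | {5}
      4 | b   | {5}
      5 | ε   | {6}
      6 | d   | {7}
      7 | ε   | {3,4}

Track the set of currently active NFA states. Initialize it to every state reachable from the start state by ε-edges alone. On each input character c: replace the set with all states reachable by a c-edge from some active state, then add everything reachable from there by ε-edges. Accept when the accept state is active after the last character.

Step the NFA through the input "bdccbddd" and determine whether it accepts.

S₀ = ε-closure({0}) = {0}
'b' @ 1: {1,2,3,4}  ✓accept
'd' @ 2: {}  — dead — no transitions
rest 'ccbddd' ignored (set empty)
end set {} — state 3 not in

Answer: REJECT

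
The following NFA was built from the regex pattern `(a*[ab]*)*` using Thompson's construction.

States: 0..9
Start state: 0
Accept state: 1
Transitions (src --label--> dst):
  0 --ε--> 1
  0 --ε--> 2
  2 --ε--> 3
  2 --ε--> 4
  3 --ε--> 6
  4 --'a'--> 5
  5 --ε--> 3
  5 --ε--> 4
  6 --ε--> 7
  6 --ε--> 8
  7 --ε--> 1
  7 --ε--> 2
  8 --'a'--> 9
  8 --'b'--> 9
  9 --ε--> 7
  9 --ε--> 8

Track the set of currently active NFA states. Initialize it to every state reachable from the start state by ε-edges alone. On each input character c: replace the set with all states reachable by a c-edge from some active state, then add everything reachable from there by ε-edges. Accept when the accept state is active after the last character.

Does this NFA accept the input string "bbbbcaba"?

initial (ε-close {0}): {0,1,2,3,4,6,7,8}
'b' @ 1: {1,2,3,4,6,7,8,9}  (accept∈set)
'b' @ 2: {1,2,3,4,6,7,8,9}  (accept∈set)
'b' @ 3: {1,2,3,4,6,7,8,9}  (accept∈set)
'b' @ 4: {1,2,3,4,6,7,8,9}  (accept∈set)
'c' @ 5: {}  — no active states
rest 'aba' ignored (set empty)
end set {} — state 1 not in

Answer: REJECT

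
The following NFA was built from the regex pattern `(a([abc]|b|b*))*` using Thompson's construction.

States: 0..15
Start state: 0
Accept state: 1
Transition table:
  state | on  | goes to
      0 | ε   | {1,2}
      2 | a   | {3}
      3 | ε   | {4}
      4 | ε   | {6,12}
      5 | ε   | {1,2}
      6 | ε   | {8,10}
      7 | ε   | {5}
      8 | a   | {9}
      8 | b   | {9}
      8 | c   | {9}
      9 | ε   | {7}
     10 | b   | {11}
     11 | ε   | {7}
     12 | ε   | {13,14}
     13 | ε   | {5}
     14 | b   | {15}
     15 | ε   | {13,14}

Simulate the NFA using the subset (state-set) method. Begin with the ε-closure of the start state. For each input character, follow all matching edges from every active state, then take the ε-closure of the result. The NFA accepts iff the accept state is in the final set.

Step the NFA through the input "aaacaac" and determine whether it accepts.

initial (ε-close {0}): {0,1,2}
'a' @ 1: {1,2,3,4,5,6,8,10,12,13,14}  (accept∈set)
'a' @ 2: {1,2,3,4,5,6,7,8,9,10,12,13,14}  (accept∈set)
'a' @ 3: {1,2,3,4,5,6,7,8,9,10,12,13,14}  (accept∈set)
'c' @ 4: {1,2,5,7,9}  (accept∈set)
'a' @ 5: {1,2,3,4,5,6,8,10,12,13,14}  (accept∈set)
'a' @ 6: {1,2,3,4,5,6,7,8,9,10,12,13,14}  (accept∈set)
'c' @ 7: {1,2,5,7,9}  (accept∈set)
end set {1,2,5,7,9} — state 1 in

Answer: ACCEPT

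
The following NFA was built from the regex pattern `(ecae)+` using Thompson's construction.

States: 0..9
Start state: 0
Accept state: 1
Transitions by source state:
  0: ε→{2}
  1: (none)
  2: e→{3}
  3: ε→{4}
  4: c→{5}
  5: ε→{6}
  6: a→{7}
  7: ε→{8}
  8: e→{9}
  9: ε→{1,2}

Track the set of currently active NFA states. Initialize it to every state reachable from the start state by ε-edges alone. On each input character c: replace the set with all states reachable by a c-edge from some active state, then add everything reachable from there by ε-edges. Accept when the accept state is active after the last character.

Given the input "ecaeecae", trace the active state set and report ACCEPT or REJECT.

initial (ε-close {0}): {0,2}
'e' @ 1: {3,4}
'c' @ 2: {5,6}
'a' @ 3: {7,8}
'e' @ 4: {1,2,9}  (accept∈set)
'e' @ 5: {3,4}
'c' @ 6: {5,6}
'a' @ 7: {7,8}
'e' @ 8: {1,2,9}  (accept∈set)
final: {1,2,9}; accept 1 in set

Answer: ACCEPT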